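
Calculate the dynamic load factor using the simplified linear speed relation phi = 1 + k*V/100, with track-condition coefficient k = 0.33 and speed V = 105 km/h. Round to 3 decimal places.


phi = 1 + k * V / 100
phi = 1 + 0.33 * 105 / 100
phi = 1 + 0.3465
phi = 1.347

1.347


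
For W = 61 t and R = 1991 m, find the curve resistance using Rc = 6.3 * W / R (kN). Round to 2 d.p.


Rc = 6.3 * W / R
Rc = 6.3 * 61 / 1991
Rc = 384.3 / 1991
Rc = 0.19 kN

0.19


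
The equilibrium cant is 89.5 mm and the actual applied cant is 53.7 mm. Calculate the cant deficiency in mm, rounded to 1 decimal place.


Cant deficiency = equilibrium cant - actual cant
CD = 89.5 - 53.7
CD = 35.8 mm

35.8


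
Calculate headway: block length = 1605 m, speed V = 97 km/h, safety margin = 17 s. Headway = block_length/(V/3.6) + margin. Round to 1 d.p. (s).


V = 97 / 3.6 = 26.9444 m/s
Block traversal time = 1605 / 26.9444 = 59.567 s
Headway = 59.567 + 17
Headway = 76.6 s

76.6


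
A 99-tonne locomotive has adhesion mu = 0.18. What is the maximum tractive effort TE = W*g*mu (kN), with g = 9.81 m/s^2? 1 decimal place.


TE_max = W * g * mu
TE_max = 99 * 9.81 * 0.18
TE_max = 971.19 * 0.18
TE_max = 174.8 kN

174.8


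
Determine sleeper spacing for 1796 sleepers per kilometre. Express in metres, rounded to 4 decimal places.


Spacing = 1000 m / number of sleepers
Spacing = 1000 / 1796
Spacing = 0.5568 m

0.5568


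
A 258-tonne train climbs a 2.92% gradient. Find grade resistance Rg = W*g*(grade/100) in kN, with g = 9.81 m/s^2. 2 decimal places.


Rg = W * 9.81 * grade / 100
Rg = 258 * 9.81 * 2.92 / 100
Rg = 2530.98 * 0.0292
Rg = 73.90 kN

73.90


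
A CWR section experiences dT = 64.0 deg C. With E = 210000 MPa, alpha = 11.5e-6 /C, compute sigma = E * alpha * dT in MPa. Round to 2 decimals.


sigma = E * alpha * dT
sigma = 210000 * 11.5e-6 * 64.0
sigma = 2.415 * 64.0
sigma = 154.56 MPa

154.56


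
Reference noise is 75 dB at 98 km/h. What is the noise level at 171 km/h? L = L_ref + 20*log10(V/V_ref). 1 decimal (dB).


V/V_ref = 171 / 98 = 1.744898
log10(1.744898) = 0.24177
20 * 0.24177 = 4.8354
L = 75 + 4.8354 = 79.8 dB

79.8


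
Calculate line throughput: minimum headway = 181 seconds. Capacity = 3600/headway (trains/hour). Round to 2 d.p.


Capacity = 3600 / headway
Capacity = 3600 / 181
Capacity = 19.89 trains/hour

19.89


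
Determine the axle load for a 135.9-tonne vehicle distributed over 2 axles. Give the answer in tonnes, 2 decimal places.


Load per axle = total weight / number of axles
Load = 135.9 / 2
Load = 67.95 tonnes

67.95


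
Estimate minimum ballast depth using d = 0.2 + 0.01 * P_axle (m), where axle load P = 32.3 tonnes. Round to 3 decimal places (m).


d = 0.2 + 0.01 * 32.3
d = 0.2 + 0.323
d = 0.523 m

0.523


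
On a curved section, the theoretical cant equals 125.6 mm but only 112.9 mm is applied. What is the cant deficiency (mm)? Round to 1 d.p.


Cant deficiency = equilibrium cant - actual cant
CD = 125.6 - 112.9
CD = 12.7 mm

12.7


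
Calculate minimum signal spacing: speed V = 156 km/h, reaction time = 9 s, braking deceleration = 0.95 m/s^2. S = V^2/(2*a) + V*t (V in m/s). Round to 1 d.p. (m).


V = 156 / 3.6 = 43.3333 m/s
Braking distance = 43.3333^2 / (2*0.95) = 988.3041 m
Sighting distance = 43.3333 * 9 = 390.0 m
S = 988.3041 + 390.0 = 1378.3 m

1378.3


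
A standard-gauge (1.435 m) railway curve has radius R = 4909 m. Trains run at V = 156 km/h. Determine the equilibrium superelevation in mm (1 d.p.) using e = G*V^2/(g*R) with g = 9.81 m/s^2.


Convert speed: V = 156 / 3.6 = 43.3333 m/s
Apply formula: e = 1.435 * 43.3333^2 / (9.81 * 4909)
e = 1.435 * 1877.7778 / 48157.29
e = 0.055954 m = 56.0 mm

56.0


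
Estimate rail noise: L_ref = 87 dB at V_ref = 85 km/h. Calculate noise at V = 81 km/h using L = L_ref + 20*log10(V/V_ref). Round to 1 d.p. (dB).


V/V_ref = 81 / 85 = 0.952941
log10(0.952941) = -0.020934
20 * -0.020934 = -0.4187
L = 87 + -0.4187 = 86.6 dB

86.6


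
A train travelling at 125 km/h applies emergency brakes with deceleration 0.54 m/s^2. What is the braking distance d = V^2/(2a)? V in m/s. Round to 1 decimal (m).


Convert speed: V = 125 / 3.6 = 34.7222 m/s
V^2 = 1205.6327
d = 1205.6327 / (2 * 0.54)
d = 1205.6327 / 1.08
d = 1116.3 m

1116.3


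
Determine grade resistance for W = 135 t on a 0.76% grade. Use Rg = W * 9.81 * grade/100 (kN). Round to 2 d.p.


Rg = W * 9.81 * grade / 100
Rg = 135 * 9.81 * 0.76 / 100
Rg = 1324.35 * 0.0076
Rg = 10.07 kN

10.07


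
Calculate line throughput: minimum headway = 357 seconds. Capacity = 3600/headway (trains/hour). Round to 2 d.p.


Capacity = 3600 / headway
Capacity = 3600 / 357
Capacity = 10.08 trains/hour

10.08


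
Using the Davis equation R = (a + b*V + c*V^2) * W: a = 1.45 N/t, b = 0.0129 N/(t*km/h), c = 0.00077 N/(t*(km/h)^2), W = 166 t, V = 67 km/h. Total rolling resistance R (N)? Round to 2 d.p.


b*V = 0.0129 * 67 = 0.8643
c*V^2 = 0.00077 * 4489 = 3.45653
R_per_t = 1.45 + 0.8643 + 3.45653 = 5.77083 N/t
R_total = 5.77083 * 166 = 957.96 N

957.96


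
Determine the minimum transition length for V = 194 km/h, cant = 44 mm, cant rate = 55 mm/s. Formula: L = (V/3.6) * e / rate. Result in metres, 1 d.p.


Convert speed: V = 194 / 3.6 = 53.8889 m/s
L = 53.8889 * 44 / 55
L = 2371.1111 / 55
L = 43.1 m

43.1


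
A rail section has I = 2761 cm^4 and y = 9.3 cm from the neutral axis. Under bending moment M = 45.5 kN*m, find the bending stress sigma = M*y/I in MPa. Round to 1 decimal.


Convert units:
M = 45.5 kN*m = 45500000 N*mm
y = 9.3 cm = 93 mm
I = 2761 cm^4 = 27610000 mm^4
sigma = 45500000 * 93 / 27610000
sigma = 153.3 MPa

153.3


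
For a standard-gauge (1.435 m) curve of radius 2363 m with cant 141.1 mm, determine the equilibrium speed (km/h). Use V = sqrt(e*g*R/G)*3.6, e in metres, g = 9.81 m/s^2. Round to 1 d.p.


Convert cant: e = 141.1 mm = 0.1411 m
V_ms = sqrt(0.1411 * 9.81 * 2363 / 1.435)
V_ms = sqrt(2279.333333) = 47.7424 m/s
V = 47.7424 * 3.6 = 171.9 km/h

171.9


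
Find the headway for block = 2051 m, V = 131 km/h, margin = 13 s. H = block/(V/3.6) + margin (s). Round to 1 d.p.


V = 131 / 3.6 = 36.3889 m/s
Block traversal time = 2051 / 36.3889 = 56.3634 s
Headway = 56.3634 + 13
Headway = 69.4 s

69.4


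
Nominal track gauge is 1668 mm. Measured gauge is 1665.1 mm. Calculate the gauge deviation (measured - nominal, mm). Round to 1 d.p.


Deviation = measured - nominal
Deviation = 1665.1 - 1668
Deviation = -2.9 mm

-2.9


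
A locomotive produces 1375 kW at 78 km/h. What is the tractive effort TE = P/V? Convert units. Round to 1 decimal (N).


Convert: P = 1375 kW = 1375000 W
V = 78 / 3.6 = 21.6667 m/s
TE = 1375000 / 21.6667
TE = 63461.5 N

63461.5


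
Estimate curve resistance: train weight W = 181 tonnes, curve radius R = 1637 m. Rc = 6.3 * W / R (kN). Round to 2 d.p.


Rc = 6.3 * W / R
Rc = 6.3 * 181 / 1637
Rc = 1140.3 / 1637
Rc = 0.70 kN

0.70


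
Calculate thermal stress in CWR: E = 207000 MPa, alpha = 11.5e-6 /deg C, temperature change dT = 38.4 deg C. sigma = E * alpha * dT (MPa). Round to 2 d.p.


sigma = E * alpha * dT
sigma = 207000 * 11.5e-6 * 38.4
sigma = 2.3805 * 38.4
sigma = 91.41 MPa

91.41


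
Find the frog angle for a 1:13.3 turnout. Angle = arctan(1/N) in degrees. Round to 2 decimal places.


1/N = 1/13.3 = 0.075188
angle = arctan(0.075188) = 0.075047 rad
angle = 0.075047 * 180/pi = 4.30 degrees

4.30


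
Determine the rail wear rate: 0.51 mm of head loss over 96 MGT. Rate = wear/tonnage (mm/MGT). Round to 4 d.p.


Wear rate = total wear / cumulative tonnage
Rate = 0.51 / 96
Rate = 0.0053 mm/MGT

0.0053


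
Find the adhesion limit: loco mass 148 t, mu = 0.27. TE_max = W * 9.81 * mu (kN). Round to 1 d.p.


TE_max = W * g * mu
TE_max = 148 * 9.81 * 0.27
TE_max = 1451.88 * 0.27
TE_max = 392.0 kN

392.0


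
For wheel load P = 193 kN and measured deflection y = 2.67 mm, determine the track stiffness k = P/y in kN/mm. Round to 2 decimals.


Track stiffness k = P / y
k = 193 / 2.67
k = 72.28 kN/mm

72.28


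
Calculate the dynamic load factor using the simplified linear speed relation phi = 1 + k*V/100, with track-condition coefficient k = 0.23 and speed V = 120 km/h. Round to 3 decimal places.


phi = 1 + k * V / 100
phi = 1 + 0.23 * 120 / 100
phi = 1 + 0.276
phi = 1.276

1.276


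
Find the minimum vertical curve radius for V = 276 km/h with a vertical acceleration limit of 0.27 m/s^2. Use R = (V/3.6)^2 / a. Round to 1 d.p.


Convert speed: V = 276 / 3.6 = 76.6667 m/s
V^2 = 5877.7778 m^2/s^2
R_v = 5877.7778 / 0.27
R_v = 21769.5 m

21769.5


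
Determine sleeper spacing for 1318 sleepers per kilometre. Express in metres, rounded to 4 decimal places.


Spacing = 1000 m / number of sleepers
Spacing = 1000 / 1318
Spacing = 0.7587 m

0.7587


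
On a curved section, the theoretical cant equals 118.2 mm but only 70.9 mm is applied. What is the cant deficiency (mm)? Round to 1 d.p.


Cant deficiency = equilibrium cant - actual cant
CD = 118.2 - 70.9
CD = 47.3 mm

47.3


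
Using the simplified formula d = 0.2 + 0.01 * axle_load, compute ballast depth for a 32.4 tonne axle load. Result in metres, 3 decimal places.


d = 0.2 + 0.01 * 32.4
d = 0.2 + 0.324
d = 0.524 m

0.524


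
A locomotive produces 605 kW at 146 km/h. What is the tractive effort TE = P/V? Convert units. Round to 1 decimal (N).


Convert: P = 605 kW = 605000 W
V = 146 / 3.6 = 40.5556 m/s
TE = 605000 / 40.5556
TE = 14917.8 N

14917.8


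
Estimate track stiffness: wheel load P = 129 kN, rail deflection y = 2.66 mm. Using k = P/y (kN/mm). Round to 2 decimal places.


Track stiffness k = P / y
k = 129 / 2.66
k = 48.50 kN/mm

48.50


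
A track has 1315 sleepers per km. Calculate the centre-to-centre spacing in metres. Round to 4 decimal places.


Spacing = 1000 m / number of sleepers
Spacing = 1000 / 1315
Spacing = 0.7605 m

0.7605


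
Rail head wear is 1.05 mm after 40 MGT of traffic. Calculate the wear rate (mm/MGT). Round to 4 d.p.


Wear rate = total wear / cumulative tonnage
Rate = 1.05 / 40
Rate = 0.0263 mm/MGT

0.0263


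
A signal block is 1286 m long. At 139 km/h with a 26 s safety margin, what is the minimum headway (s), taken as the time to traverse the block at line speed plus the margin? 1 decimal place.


V = 139 / 3.6 = 38.6111 m/s
Block traversal time = 1286 / 38.6111 = 33.3065 s
Headway = 33.3065 + 26
Headway = 59.3 s

59.3


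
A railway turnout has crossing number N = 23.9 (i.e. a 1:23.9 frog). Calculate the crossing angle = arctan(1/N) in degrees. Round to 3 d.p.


1/N = 1/23.9 = 0.041841
angle = arctan(0.041841) = 0.041817 rad
angle = 0.041817 * 180/pi = 2.396 degrees

2.396


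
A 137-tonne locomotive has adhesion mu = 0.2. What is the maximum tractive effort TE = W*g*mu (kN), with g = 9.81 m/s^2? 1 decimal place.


TE_max = W * g * mu
TE_max = 137 * 9.81 * 0.2
TE_max = 1343.97 * 0.2
TE_max = 268.8 kN

268.8


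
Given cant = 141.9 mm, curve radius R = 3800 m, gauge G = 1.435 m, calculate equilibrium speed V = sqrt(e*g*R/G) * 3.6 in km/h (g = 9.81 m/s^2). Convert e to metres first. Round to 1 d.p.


Convert cant: e = 141.9 mm = 0.1419 m
V_ms = sqrt(0.1419 * 9.81 * 3800 / 1.435)
V_ms = sqrt(3686.235679) = 60.7144 m/s
V = 60.7144 * 3.6 = 218.6 km/h

218.6


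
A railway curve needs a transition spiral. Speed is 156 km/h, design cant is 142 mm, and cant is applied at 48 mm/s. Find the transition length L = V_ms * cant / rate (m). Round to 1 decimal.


Convert speed: V = 156 / 3.6 = 43.3333 m/s
L = 43.3333 * 142 / 48
L = 6153.3333 / 48
L = 128.2 m

128.2


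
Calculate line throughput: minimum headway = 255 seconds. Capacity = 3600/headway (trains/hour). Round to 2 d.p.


Capacity = 3600 / headway
Capacity = 3600 / 255
Capacity = 14.12 trains/hour

14.12


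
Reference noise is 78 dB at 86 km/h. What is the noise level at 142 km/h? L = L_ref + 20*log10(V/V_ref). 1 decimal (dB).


V/V_ref = 142 / 86 = 1.651163
log10(1.651163) = 0.21779
20 * 0.21779 = 4.3558
L = 78 + 4.3558 = 82.4 dB

82.4


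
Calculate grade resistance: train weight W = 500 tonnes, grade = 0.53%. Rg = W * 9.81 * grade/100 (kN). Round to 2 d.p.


Rg = W * 9.81 * grade / 100
Rg = 500 * 9.81 * 0.53 / 100
Rg = 4905.0 * 0.0053
Rg = 26.00 kN

26.00


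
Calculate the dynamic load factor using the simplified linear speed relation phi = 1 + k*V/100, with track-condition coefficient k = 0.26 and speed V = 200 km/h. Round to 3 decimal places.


phi = 1 + k * V / 100
phi = 1 + 0.26 * 200 / 100
phi = 1 + 0.52
phi = 1.520

1.520


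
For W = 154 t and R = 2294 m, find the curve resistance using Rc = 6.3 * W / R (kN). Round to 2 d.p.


Rc = 6.3 * W / R
Rc = 6.3 * 154 / 2294
Rc = 970.2 / 2294
Rc = 0.42 kN

0.42


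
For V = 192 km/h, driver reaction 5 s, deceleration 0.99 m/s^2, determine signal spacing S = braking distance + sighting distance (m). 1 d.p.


V = 192 / 3.6 = 53.3333 m/s
Braking distance = 53.3333^2 / (2*0.99) = 1436.5881 m
Sighting distance = 53.3333 * 5 = 266.6667 m
S = 1436.5881 + 266.6667 = 1703.3 m

1703.3


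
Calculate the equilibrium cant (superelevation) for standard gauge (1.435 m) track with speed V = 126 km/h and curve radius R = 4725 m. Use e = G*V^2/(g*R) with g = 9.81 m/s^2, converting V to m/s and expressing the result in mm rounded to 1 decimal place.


Convert speed: V = 126 / 3.6 = 35.0 m/s
Apply formula: e = 1.435 * 35.0^2 / (9.81 * 4725)
e = 1.435 * 1225.0 / 46352.25
e = 0.037924 m = 37.9 mm

37.9


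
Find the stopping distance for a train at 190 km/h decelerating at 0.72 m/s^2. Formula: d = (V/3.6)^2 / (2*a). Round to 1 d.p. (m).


Convert speed: V = 190 / 3.6 = 52.7778 m/s
V^2 = 2785.4938
d = 2785.4938 / (2 * 0.72)
d = 2785.4938 / 1.44
d = 1934.4 m

1934.4


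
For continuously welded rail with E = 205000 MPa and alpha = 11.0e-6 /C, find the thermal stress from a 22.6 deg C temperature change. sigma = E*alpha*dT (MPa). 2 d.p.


sigma = E * alpha * dT
sigma = 205000 * 11.0e-6 * 22.6
sigma = 2.255 * 22.6
sigma = 50.96 MPa

50.96


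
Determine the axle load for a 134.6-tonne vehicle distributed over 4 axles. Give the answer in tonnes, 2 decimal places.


Load per axle = total weight / number of axles
Load = 134.6 / 4
Load = 33.65 tonnes

33.65


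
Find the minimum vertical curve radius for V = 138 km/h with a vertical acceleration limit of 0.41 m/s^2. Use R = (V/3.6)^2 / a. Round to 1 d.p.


Convert speed: V = 138 / 3.6 = 38.3333 m/s
V^2 = 1469.4444 m^2/s^2
R_v = 1469.4444 / 0.41
R_v = 3584.0 m

3584.0


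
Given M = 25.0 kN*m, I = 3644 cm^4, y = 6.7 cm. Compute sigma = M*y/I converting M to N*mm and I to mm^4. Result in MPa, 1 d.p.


Convert units:
M = 25.0 kN*m = 25000000 N*mm
y = 6.7 cm = 67 mm
I = 3644 cm^4 = 36440000 mm^4
sigma = 25000000 * 67 / 36440000
sigma = 46.0 MPa

46.0


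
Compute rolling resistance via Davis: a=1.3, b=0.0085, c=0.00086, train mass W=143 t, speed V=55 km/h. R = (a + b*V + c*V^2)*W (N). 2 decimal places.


b*V = 0.0085 * 55 = 0.4675
c*V^2 = 0.00086 * 3025 = 2.6015
R_per_t = 1.3 + 0.4675 + 2.6015 = 4.369 N/t
R_total = 4.369 * 143 = 624.77 N

624.77


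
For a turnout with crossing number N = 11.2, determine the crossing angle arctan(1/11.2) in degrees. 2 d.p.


1/N = 1/11.2 = 0.089286
angle = arctan(0.089286) = 0.08905 rad
angle = 0.08905 * 180/pi = 5.10 degrees

5.10


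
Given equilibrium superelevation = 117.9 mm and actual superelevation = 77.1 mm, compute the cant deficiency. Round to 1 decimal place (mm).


Cant deficiency = equilibrium cant - actual cant
CD = 117.9 - 77.1
CD = 40.8 mm

40.8


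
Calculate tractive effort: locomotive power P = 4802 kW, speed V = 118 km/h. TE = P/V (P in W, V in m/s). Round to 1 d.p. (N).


Convert: P = 4802 kW = 4802000 W
V = 118 / 3.6 = 32.7778 m/s
TE = 4802000 / 32.7778
TE = 146501.7 N

146501.7


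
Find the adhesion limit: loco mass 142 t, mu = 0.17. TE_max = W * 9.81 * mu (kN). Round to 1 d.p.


TE_max = W * g * mu
TE_max = 142 * 9.81 * 0.17
TE_max = 1393.02 * 0.17
TE_max = 236.8 kN

236.8


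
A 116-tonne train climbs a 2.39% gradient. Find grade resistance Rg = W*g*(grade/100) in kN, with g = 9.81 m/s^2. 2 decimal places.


Rg = W * 9.81 * grade / 100
Rg = 116 * 9.81 * 2.39 / 100
Rg = 1137.96 * 0.0239
Rg = 27.20 kN

27.20


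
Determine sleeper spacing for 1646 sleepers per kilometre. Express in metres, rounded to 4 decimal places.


Spacing = 1000 m / number of sleepers
Spacing = 1000 / 1646
Spacing = 0.6075 m

0.6075


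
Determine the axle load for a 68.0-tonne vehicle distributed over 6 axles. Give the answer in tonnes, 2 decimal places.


Load per axle = total weight / number of axles
Load = 68.0 / 6
Load = 11.33 tonnes

11.33


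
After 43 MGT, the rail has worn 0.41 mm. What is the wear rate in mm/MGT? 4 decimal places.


Wear rate = total wear / cumulative tonnage
Rate = 0.41 / 43
Rate = 0.0095 mm/MGT

0.0095


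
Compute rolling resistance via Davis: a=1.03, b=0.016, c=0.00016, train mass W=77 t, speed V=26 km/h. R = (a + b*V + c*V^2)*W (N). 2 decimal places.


b*V = 0.016 * 26 = 0.416
c*V^2 = 0.00016 * 676 = 0.10816
R_per_t = 1.03 + 0.416 + 0.10816 = 1.55416 N/t
R_total = 1.55416 * 77 = 119.67 N

119.67


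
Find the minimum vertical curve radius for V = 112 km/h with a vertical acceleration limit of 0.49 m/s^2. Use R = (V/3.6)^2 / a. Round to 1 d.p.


Convert speed: V = 112 / 3.6 = 31.1111 m/s
V^2 = 967.9012 m^2/s^2
R_v = 967.9012 / 0.49
R_v = 1975.3 m

1975.3


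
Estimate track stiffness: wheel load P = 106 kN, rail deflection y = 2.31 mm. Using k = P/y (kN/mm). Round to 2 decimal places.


Track stiffness k = P / y
k = 106 / 2.31
k = 45.89 kN/mm

45.89


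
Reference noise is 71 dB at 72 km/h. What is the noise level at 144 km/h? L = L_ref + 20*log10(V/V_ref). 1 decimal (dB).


V/V_ref = 144 / 72 = 2.0
log10(2.0) = 0.30103
20 * 0.30103 = 6.0206
L = 71 + 6.0206 = 77.0 dB

77.0


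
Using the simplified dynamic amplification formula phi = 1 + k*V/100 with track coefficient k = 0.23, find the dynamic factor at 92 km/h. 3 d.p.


phi = 1 + k * V / 100
phi = 1 + 0.23 * 92 / 100
phi = 1 + 0.2116
phi = 1.212

1.212


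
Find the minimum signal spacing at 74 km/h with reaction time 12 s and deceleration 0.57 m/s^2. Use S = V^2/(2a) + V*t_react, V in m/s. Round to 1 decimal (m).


V = 74 / 3.6 = 20.5556 m/s
Braking distance = 20.5556^2 / (2*0.57) = 370.6411 m
Sighting distance = 20.5556 * 12 = 246.6667 m
S = 370.6411 + 246.6667 = 617.3 m

617.3


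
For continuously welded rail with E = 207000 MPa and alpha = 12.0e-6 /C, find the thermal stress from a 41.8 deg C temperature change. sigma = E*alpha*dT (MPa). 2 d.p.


sigma = E * alpha * dT
sigma = 207000 * 12.0e-6 * 41.8
sigma = 2.484 * 41.8
sigma = 103.83 MPa

103.83


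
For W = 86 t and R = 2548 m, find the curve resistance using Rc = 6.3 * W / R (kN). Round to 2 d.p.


Rc = 6.3 * W / R
Rc = 6.3 * 86 / 2548
Rc = 541.8 / 2548
Rc = 0.21 kN

0.21


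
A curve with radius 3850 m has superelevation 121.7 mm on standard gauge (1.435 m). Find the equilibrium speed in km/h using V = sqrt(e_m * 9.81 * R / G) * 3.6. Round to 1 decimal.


Convert cant: e = 121.7 mm = 0.1217 m
V_ms = sqrt(0.1217 * 9.81 * 3850 / 1.435)
V_ms = sqrt(3203.084634) = 56.5958 m/s
V = 56.5958 * 3.6 = 203.7 km/h

203.7


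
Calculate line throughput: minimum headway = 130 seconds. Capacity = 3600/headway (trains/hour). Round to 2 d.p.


Capacity = 3600 / headway
Capacity = 3600 / 130
Capacity = 27.69 trains/hour

27.69


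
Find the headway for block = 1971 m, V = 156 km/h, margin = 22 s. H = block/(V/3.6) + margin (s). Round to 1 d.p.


V = 156 / 3.6 = 43.3333 m/s
Block traversal time = 1971 / 43.3333 = 45.4846 s
Headway = 45.4846 + 22
Headway = 67.5 s

67.5


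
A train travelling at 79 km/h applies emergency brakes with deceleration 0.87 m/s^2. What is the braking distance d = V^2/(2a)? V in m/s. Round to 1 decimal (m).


Convert speed: V = 79 / 3.6 = 21.9444 m/s
V^2 = 481.5586
d = 481.5586 / (2 * 0.87)
d = 481.5586 / 1.74
d = 276.8 m

276.8


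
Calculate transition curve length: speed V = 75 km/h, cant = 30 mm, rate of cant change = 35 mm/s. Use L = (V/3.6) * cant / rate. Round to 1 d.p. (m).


Convert speed: V = 75 / 3.6 = 20.8333 m/s
L = 20.8333 * 30 / 35
L = 625.0 / 35
L = 17.9 m

17.9


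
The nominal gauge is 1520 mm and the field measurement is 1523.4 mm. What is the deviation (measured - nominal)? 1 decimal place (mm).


Deviation = measured - nominal
Deviation = 1523.4 - 1520
Deviation = 3.4 mm

3.4


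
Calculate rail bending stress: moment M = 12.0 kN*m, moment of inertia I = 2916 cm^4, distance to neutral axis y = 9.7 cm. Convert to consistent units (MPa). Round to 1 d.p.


Convert units:
M = 12.0 kN*m = 12000000 N*mm
y = 9.7 cm = 97 mm
I = 2916 cm^4 = 29160000 mm^4
sigma = 12000000 * 97 / 29160000
sigma = 39.9 MPa

39.9


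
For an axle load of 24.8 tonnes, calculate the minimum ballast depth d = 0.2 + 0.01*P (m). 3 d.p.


d = 0.2 + 0.01 * 24.8
d = 0.2 + 0.248
d = 0.448 m

0.448


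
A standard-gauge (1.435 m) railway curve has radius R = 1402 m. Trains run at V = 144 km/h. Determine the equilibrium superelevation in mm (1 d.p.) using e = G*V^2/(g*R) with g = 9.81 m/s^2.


Convert speed: V = 144 / 3.6 = 40.0 m/s
Apply formula: e = 1.435 * 40.0^2 / (9.81 * 1402)
e = 1.435 * 1600.0 / 13753.62
e = 0.166938 m = 166.9 mm

166.9


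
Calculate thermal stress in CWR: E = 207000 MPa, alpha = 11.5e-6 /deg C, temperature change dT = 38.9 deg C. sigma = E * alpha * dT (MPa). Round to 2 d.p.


sigma = E * alpha * dT
sigma = 207000 * 11.5e-6 * 38.9
sigma = 2.3805 * 38.9
sigma = 92.60 MPa

92.60


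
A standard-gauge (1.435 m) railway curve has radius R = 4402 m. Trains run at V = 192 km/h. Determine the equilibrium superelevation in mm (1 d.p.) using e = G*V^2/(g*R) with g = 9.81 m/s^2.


Convert speed: V = 192 / 3.6 = 53.3333 m/s
Apply formula: e = 1.435 * 53.3333^2 / (9.81 * 4402)
e = 1.435 * 2844.4444 / 43183.62
e = 0.094521 m = 94.5 mm

94.5


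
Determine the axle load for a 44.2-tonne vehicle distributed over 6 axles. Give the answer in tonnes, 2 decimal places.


Load per axle = total weight / number of axles
Load = 44.2 / 6
Load = 7.37 tonnes

7.37


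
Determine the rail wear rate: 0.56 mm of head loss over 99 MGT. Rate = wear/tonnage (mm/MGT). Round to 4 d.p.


Wear rate = total wear / cumulative tonnage
Rate = 0.56 / 99
Rate = 0.0057 mm/MGT

0.0057


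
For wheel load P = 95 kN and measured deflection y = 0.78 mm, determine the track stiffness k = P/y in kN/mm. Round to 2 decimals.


Track stiffness k = P / y
k = 95 / 0.78
k = 121.79 kN/mm

121.79


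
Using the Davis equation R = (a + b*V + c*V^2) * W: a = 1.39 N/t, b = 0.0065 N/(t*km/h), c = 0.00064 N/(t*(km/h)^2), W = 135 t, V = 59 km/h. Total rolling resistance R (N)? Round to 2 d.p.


b*V = 0.0065 * 59 = 0.3835
c*V^2 = 0.00064 * 3481 = 2.22784
R_per_t = 1.39 + 0.3835 + 2.22784 = 4.00134 N/t
R_total = 4.00134 * 135 = 540.18 N

540.18


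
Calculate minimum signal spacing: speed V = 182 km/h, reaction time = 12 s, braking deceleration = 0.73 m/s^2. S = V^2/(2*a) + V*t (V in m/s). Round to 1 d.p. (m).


V = 182 / 3.6 = 50.5556 m/s
Braking distance = 50.5556^2 / (2*0.73) = 1750.5919 m
Sighting distance = 50.5556 * 12 = 606.6667 m
S = 1750.5919 + 606.6667 = 2357.3 m

2357.3


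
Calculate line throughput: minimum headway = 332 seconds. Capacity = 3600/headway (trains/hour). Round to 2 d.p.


Capacity = 3600 / headway
Capacity = 3600 / 332
Capacity = 10.84 trains/hour

10.84


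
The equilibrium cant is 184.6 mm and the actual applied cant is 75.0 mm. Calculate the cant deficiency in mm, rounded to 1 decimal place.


Cant deficiency = equilibrium cant - actual cant
CD = 184.6 - 75.0
CD = 109.6 mm

109.6


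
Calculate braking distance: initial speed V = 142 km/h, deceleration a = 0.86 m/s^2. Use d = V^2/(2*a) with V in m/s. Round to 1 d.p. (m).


Convert speed: V = 142 / 3.6 = 39.4444 m/s
V^2 = 1555.8642
d = 1555.8642 / (2 * 0.86)
d = 1555.8642 / 1.72
d = 904.6 m

904.6


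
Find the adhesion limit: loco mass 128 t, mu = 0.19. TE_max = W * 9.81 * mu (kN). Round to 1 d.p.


TE_max = W * g * mu
TE_max = 128 * 9.81 * 0.19
TE_max = 1255.68 * 0.19
TE_max = 238.6 kN

238.6


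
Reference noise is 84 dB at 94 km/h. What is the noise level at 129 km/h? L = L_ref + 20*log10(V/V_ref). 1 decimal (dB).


V/V_ref = 129 / 94 = 1.37234
log10(1.37234) = 0.137462
20 * 0.137462 = 2.7492
L = 84 + 2.7492 = 86.7 dB

86.7


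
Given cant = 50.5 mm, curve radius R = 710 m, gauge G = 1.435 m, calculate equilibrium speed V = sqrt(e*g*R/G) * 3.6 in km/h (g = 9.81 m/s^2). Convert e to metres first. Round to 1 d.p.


Convert cant: e = 50.5 mm = 0.0505 m
V_ms = sqrt(0.0505 * 9.81 * 710 / 1.435)
V_ms = sqrt(245.113275) = 15.6561 m/s
V = 15.6561 * 3.6 = 56.4 km/h

56.4


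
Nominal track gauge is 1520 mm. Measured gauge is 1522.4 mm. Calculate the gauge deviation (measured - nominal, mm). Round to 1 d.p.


Deviation = measured - nominal
Deviation = 1522.4 - 1520
Deviation = 2.4 mm

2.4


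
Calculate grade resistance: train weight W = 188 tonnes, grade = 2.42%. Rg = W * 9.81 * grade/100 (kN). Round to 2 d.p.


Rg = W * 9.81 * grade / 100
Rg = 188 * 9.81 * 2.42 / 100
Rg = 1844.28 * 0.0242
Rg = 44.63 kN

44.63


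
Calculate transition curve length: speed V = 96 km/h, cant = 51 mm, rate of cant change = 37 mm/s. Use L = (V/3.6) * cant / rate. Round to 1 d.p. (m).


Convert speed: V = 96 / 3.6 = 26.6667 m/s
L = 26.6667 * 51 / 37
L = 1360.0 / 37
L = 36.8 m

36.8


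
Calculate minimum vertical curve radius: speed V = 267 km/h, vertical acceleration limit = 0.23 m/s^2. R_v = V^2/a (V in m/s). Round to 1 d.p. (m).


Convert speed: V = 267 / 3.6 = 74.1667 m/s
V^2 = 5500.6944 m^2/s^2
R_v = 5500.6944 / 0.23
R_v = 23916.1 m

23916.1


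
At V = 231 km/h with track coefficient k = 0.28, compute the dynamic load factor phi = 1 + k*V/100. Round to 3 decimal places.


phi = 1 + k * V / 100
phi = 1 + 0.28 * 231 / 100
phi = 1 + 0.6468
phi = 1.647

1.647


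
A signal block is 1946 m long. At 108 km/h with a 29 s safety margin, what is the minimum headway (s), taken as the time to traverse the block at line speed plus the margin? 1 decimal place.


V = 108 / 3.6 = 30.0 m/s
Block traversal time = 1946 / 30.0 = 64.8667 s
Headway = 64.8667 + 29
Headway = 93.9 s

93.9


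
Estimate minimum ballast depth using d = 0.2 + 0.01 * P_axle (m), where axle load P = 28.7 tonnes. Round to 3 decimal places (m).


d = 0.2 + 0.01 * 28.7
d = 0.2 + 0.287
d = 0.487 m

0.487


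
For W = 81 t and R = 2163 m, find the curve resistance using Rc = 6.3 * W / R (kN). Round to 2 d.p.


Rc = 6.3 * W / R
Rc = 6.3 * 81 / 2163
Rc = 510.3 / 2163
Rc = 0.24 kN

0.24


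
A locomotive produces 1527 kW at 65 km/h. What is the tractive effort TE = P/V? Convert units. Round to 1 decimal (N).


Convert: P = 1527 kW = 1527000 W
V = 65 / 3.6 = 18.0556 m/s
TE = 1527000 / 18.0556
TE = 84572.3 N

84572.3


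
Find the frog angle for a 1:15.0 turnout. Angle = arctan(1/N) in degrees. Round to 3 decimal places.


1/N = 1/15.0 = 0.066667
angle = arctan(0.066667) = 0.066568 rad
angle = 0.066568 * 180/pi = 3.814 degrees

3.814


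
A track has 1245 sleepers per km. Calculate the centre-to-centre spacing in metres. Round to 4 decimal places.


Spacing = 1000 m / number of sleepers
Spacing = 1000 / 1245
Spacing = 0.8032 m

0.8032


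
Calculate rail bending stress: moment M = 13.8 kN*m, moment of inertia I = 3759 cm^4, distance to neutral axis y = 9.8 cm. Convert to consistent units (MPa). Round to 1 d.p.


Convert units:
M = 13.8 kN*m = 13800000 N*mm
y = 9.8 cm = 98 mm
I = 3759 cm^4 = 37590000 mm^4
sigma = 13800000 * 98 / 37590000
sigma = 36.0 MPa

36.0


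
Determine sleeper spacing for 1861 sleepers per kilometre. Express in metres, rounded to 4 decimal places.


Spacing = 1000 m / number of sleepers
Spacing = 1000 / 1861
Spacing = 0.5373 m

0.5373


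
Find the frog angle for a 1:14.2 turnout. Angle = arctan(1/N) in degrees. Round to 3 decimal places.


1/N = 1/14.2 = 0.070423
angle = arctan(0.070423) = 0.070306 rad
angle = 0.070306 * 180/pi = 4.028 degrees

4.028


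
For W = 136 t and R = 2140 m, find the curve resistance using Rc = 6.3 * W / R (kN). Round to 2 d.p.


Rc = 6.3 * W / R
Rc = 6.3 * 136 / 2140
Rc = 856.8 / 2140
Rc = 0.40 kN

0.40


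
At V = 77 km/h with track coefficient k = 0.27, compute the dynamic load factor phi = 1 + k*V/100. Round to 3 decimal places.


phi = 1 + k * V / 100
phi = 1 + 0.27 * 77 / 100
phi = 1 + 0.2079
phi = 1.208

1.208


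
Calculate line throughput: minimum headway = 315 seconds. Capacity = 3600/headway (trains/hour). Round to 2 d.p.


Capacity = 3600 / headway
Capacity = 3600 / 315
Capacity = 11.43 trains/hour

11.43


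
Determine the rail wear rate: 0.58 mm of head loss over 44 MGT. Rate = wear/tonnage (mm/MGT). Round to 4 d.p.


Wear rate = total wear / cumulative tonnage
Rate = 0.58 / 44
Rate = 0.0132 mm/MGT

0.0132


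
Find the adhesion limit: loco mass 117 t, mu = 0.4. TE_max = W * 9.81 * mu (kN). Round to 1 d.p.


TE_max = W * g * mu
TE_max = 117 * 9.81 * 0.4
TE_max = 1147.77 * 0.4
TE_max = 459.1 kN

459.1


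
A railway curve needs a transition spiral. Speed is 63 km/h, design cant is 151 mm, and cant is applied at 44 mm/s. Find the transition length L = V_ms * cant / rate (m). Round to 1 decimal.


Convert speed: V = 63 / 3.6 = 17.5 m/s
L = 17.5 * 151 / 44
L = 2642.5 / 44
L = 60.1 m

60.1


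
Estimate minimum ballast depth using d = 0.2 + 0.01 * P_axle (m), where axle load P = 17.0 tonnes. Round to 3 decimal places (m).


d = 0.2 + 0.01 * 17.0
d = 0.2 + 0.17
d = 0.370 m

0.370


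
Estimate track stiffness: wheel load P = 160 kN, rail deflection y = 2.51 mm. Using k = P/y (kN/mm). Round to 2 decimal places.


Track stiffness k = P / y
k = 160 / 2.51
k = 63.75 kN/mm

63.75


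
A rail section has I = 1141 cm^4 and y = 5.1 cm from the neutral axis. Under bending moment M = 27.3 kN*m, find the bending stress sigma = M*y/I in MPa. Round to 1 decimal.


Convert units:
M = 27.3 kN*m = 27300000 N*mm
y = 5.1 cm = 51 mm
I = 1141 cm^4 = 11410000 mm^4
sigma = 27300000 * 51 / 11410000
sigma = 122.0 MPa

122.0


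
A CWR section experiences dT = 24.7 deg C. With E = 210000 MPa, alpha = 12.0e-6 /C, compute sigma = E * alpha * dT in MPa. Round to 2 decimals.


sigma = E * alpha * dT
sigma = 210000 * 12.0e-6 * 24.7
sigma = 2.52 * 24.7
sigma = 62.24 MPa

62.24


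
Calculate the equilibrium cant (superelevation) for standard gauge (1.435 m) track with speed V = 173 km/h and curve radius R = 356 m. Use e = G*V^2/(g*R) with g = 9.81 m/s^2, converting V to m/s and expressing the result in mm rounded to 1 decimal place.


Convert speed: V = 173 / 3.6 = 48.0556 m/s
Apply formula: e = 1.435 * 48.0556^2 / (9.81 * 356)
e = 1.435 * 2309.3364 / 3492.36
e = 0.948899 m = 948.9 mm

948.9


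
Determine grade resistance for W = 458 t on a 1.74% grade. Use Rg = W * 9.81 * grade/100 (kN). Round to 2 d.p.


Rg = W * 9.81 * grade / 100
Rg = 458 * 9.81 * 1.74 / 100
Rg = 4492.98 * 0.0174
Rg = 78.18 kN

78.18


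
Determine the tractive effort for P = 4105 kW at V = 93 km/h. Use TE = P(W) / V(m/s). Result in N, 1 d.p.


Convert: P = 4105 kW = 4105000 W
V = 93 / 3.6 = 25.8333 m/s
TE = 4105000 / 25.8333
TE = 158903.2 N

158903.2


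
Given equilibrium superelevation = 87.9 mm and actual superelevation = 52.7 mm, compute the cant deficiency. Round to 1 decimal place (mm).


Cant deficiency = equilibrium cant - actual cant
CD = 87.9 - 52.7
CD = 35.2 mm

35.2


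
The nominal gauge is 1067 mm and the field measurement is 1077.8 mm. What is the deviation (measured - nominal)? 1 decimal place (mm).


Deviation = measured - nominal
Deviation = 1077.8 - 1067
Deviation = 10.8 mm

10.8


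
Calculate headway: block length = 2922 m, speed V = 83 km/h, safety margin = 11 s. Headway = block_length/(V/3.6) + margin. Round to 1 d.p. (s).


V = 83 / 3.6 = 23.0556 m/s
Block traversal time = 2922 / 23.0556 = 126.7373 s
Headway = 126.7373 + 11
Headway = 137.7 s

137.7


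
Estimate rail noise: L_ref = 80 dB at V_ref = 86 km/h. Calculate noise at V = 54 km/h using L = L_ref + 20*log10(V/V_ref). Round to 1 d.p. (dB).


V/V_ref = 54 / 86 = 0.627907
log10(0.627907) = -0.202105
20 * -0.202105 = -4.0421
L = 80 + -4.0421 = 76.0 dB

76.0


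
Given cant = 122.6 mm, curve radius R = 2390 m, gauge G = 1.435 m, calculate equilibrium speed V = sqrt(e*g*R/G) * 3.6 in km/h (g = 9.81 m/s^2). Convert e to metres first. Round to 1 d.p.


Convert cant: e = 122.6 mm = 0.1226 m
V_ms = sqrt(0.1226 * 9.81 * 2390 / 1.435)
V_ms = sqrt(2003.113129) = 44.7562 m/s
V = 44.7562 * 3.6 = 161.1 km/h

161.1


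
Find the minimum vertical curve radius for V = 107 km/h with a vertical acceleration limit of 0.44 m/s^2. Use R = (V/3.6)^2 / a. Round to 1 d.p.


Convert speed: V = 107 / 3.6 = 29.7222 m/s
V^2 = 883.4105 m^2/s^2
R_v = 883.4105 / 0.44
R_v = 2007.8 m

2007.8


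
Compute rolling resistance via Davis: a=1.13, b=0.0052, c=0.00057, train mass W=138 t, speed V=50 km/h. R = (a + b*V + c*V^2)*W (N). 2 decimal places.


b*V = 0.0052 * 50 = 0.26
c*V^2 = 0.00057 * 2500 = 1.425
R_per_t = 1.13 + 0.26 + 1.425 = 2.815 N/t
R_total = 2.815 * 138 = 388.47 N

388.47


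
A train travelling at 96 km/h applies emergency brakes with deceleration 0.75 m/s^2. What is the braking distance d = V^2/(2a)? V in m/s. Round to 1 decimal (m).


Convert speed: V = 96 / 3.6 = 26.6667 m/s
V^2 = 711.1111
d = 711.1111 / (2 * 0.75)
d = 711.1111 / 1.5
d = 474.1 m

474.1


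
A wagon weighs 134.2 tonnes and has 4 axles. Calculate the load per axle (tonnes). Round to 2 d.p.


Load per axle = total weight / number of axles
Load = 134.2 / 4
Load = 33.55 tonnes

33.55


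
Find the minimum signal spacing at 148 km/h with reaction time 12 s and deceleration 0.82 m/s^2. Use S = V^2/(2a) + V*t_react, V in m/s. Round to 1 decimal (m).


V = 148 / 3.6 = 41.1111 m/s
Braking distance = 41.1111^2 / (2*0.82) = 1030.5631 m
Sighting distance = 41.1111 * 12 = 493.3333 m
S = 1030.5631 + 493.3333 = 1523.9 m

1523.9


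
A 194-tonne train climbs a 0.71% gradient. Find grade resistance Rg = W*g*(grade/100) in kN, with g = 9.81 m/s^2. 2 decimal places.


Rg = W * 9.81 * grade / 100
Rg = 194 * 9.81 * 0.71 / 100
Rg = 1903.14 * 0.0071
Rg = 13.51 kN

13.51


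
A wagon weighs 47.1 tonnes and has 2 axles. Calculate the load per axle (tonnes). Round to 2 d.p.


Load per axle = total weight / number of axles
Load = 47.1 / 2
Load = 23.55 tonnes

23.55


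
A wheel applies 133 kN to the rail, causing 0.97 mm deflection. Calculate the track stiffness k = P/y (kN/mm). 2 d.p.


Track stiffness k = P / y
k = 133 / 0.97
k = 137.11 kN/mm

137.11


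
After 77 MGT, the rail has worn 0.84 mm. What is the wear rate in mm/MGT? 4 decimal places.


Wear rate = total wear / cumulative tonnage
Rate = 0.84 / 77
Rate = 0.0109 mm/MGT

0.0109


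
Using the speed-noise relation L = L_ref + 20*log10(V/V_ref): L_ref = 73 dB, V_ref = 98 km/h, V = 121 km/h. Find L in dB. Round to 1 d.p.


V/V_ref = 121 / 98 = 1.234694
log10(1.234694) = 0.091559
20 * 0.091559 = 1.8312
L = 73 + 1.8312 = 74.8 dB

74.8


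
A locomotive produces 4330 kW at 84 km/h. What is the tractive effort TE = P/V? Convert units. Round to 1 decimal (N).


Convert: P = 4330 kW = 4330000 W
V = 84 / 3.6 = 23.3333 m/s
TE = 4330000 / 23.3333
TE = 185571.4 N

185571.4


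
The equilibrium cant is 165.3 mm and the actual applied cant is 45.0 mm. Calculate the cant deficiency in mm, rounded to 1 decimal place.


Cant deficiency = equilibrium cant - actual cant
CD = 165.3 - 45.0
CD = 120.3 mm

120.3


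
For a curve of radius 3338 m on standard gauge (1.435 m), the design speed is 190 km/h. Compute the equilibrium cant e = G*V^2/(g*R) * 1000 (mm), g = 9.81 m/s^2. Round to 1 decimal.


Convert speed: V = 190 / 3.6 = 52.7778 m/s
Apply formula: e = 1.435 * 52.7778^2 / (9.81 * 3338)
e = 1.435 * 2785.4938 / 32745.78
e = 0.122067 m = 122.1 mm

122.1


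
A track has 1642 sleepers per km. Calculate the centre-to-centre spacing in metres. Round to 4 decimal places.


Spacing = 1000 m / number of sleepers
Spacing = 1000 / 1642
Spacing = 0.6090 m

0.6090


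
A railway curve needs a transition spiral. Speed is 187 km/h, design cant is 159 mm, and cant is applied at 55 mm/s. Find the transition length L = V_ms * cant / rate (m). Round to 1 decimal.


Convert speed: V = 187 / 3.6 = 51.9444 m/s
L = 51.9444 * 159 / 55
L = 8259.1667 / 55
L = 150.2 m

150.2


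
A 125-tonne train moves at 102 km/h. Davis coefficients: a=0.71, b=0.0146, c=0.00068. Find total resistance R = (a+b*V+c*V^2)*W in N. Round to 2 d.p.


b*V = 0.0146 * 102 = 1.4892
c*V^2 = 0.00068 * 10404 = 7.07472
R_per_t = 0.71 + 1.4892 + 7.07472 = 9.27392 N/t
R_total = 9.27392 * 125 = 1159.24 N

1159.24


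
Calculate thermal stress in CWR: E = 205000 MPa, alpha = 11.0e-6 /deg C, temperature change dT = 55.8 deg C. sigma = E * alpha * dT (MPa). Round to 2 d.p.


sigma = E * alpha * dT
sigma = 205000 * 11.0e-6 * 55.8
sigma = 2.255 * 55.8
sigma = 125.83 MPa

125.83


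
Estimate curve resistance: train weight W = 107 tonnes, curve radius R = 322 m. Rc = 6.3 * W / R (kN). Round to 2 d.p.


Rc = 6.3 * W / R
Rc = 6.3 * 107 / 322
Rc = 674.1 / 322
Rc = 2.09 kN

2.09


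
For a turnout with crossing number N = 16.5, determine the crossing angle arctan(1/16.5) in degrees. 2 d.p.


1/N = 1/16.5 = 0.060606
angle = arctan(0.060606) = 0.060532 rad
angle = 0.060532 * 180/pi = 3.47 degrees

3.47


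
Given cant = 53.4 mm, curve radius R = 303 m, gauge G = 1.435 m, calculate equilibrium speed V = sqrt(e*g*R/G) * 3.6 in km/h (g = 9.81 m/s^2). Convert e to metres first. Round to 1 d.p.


Convert cant: e = 53.4 mm = 0.0534 m
V_ms = sqrt(0.0534 * 9.81 * 303 / 1.435)
V_ms = sqrt(110.611681) = 10.5172 m/s
V = 10.5172 * 3.6 = 37.9 km/h

37.9


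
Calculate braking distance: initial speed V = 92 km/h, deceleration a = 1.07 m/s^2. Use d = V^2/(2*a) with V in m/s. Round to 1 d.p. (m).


Convert speed: V = 92 / 3.6 = 25.5556 m/s
V^2 = 653.0864
d = 653.0864 / (2 * 1.07)
d = 653.0864 / 2.14
d = 305.2 m

305.2


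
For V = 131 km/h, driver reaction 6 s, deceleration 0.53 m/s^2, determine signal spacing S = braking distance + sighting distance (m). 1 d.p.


V = 131 / 3.6 = 36.3889 m/s
Braking distance = 36.3889^2 / (2*0.53) = 1249.1993 m
Sighting distance = 36.3889 * 6 = 218.3333 m
S = 1249.1993 + 218.3333 = 1467.5 m

1467.5


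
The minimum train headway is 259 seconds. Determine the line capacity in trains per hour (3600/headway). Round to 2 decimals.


Capacity = 3600 / headway
Capacity = 3600 / 259
Capacity = 13.90 trains/hour

13.90


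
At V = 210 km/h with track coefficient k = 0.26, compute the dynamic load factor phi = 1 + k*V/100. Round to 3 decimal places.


phi = 1 + k * V / 100
phi = 1 + 0.26 * 210 / 100
phi = 1 + 0.546
phi = 1.546

1.546


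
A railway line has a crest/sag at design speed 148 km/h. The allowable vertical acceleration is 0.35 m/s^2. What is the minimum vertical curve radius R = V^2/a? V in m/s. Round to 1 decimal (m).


Convert speed: V = 148 / 3.6 = 41.1111 m/s
V^2 = 1690.1235 m^2/s^2
R_v = 1690.1235 / 0.35
R_v = 4828.9 m

4828.9


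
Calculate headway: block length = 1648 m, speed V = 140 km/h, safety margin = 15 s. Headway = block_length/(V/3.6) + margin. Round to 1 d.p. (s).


V = 140 / 3.6 = 38.8889 m/s
Block traversal time = 1648 / 38.8889 = 42.3771 s
Headway = 42.3771 + 15
Headway = 57.4 s

57.4
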